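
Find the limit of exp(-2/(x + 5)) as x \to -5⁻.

∞

As x → -5⁻, -2/(x + 5) → +∞, so e^(-2/(x + 5)) → ∞.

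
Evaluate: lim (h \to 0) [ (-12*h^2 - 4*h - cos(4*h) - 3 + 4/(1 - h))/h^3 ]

4

Substitution gives 0/0 (the numerator vanishes to order 3).
Expand each term to order h^3: the coefficient of h^3 in 4·1/(1 - h) is 4 and in −cos(4h) is 0.
Lower-order terms cancel with the polynomial part, so the numerator is (4)·h^3 + o(h^3), and the limit is (4)/(1) = 4.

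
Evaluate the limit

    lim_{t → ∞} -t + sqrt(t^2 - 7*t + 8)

-7/2

An ∞ − ∞ form. Rationalising with the conjugate, the difference becomes (-7t + 8) / (√(t^2 - 7*t + 8) + t).
For large t the denominator behaves like 2·t, so the quotient tends to -7/2 = -7/2.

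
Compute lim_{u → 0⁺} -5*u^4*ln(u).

This is a 0·(−∞) form. Rewrite as -5·ln(u) / u^(−4) and apply L'Hôpital:
the derivative quotient is -5·(1/u) / (−4·u^(−5)) = (5/4)·u^4 → 0.

0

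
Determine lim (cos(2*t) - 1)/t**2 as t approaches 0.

-2

Direct substitution gives 0/0.
Apply L'Hôpital: lim (-2*sin(2*t))/(2*t), still 0/0.
After 2 applications of L'Hôpital's rule the quotient is (-4*cos(2*t))/(2); substituting t = 0 gives -2.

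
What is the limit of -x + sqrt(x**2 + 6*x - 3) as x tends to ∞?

This has the form ∞ − ∞. Multiply and divide by the conjugate √(x^2 + 6*x - 3) + x.
That gives (6x - 3) / (√(x^2 + 6*x - 3) + x).
Divide numerator and denominator by x: the limit is 6/(2·1) = 3.

3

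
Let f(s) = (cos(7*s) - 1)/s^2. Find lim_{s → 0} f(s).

-49/2

Direct substitution gives 0/0.
Apply L'Hôpital: lim (-7*sin(7*s))/(2*s), still 0/0.
After 2 applications of L'Hôpital's rule the quotient is (-49*cos(7*s))/(2); substituting s = 0 gives -49/2.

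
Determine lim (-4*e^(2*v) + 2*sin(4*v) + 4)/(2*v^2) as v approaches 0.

Substitution gives 0/0; apply L'Hôpital's rule 2 times.
After differentiating numerator and denominator 2 times the quotient is (-16*e^(2*v) - 32*sin(4*v))/(4); at v = 0 this is -4.

-4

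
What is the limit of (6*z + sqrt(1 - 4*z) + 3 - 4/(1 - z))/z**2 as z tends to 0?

Substitution gives 0/0; apply L'Hôpital's rule 2 times.
After differentiating numerator and denominator 2 times the quotient is (8/(z - 1)^3 - 4/(1 - 4*z)^(3/2))/(2); at z = 0 this is -6.

-6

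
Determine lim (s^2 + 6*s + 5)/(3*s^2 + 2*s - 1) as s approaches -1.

Direct substitution gives 0/0, so factor. Both numerator and denominator have (s + 1) as a factor.
After cancelling, the expression reduces to (s + 5)/(3*s - 1).
Substituting s = -1 gives -1.

-1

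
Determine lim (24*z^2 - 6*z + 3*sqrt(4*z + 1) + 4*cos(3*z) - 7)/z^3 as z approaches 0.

12

Substitution gives 0/0; apply L'Hôpital's rule 3 times.
After differentiating numerator and denominator 3 times the quotient is (108*sin(3*z) + 72/(4*z + 1)^(5/2))/(6); at z = 0 this is 12.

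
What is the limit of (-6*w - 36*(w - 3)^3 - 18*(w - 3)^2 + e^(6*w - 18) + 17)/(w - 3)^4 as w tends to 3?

Direct substitution gives 0/0.
Apply L'Hôpital: lim (-36*w - 108*(w - 3)^2 + 6*e^(6*w - 18) + 102)/(4*(w - 3)^3), still 0/0.
Apply L'Hôpital: lim (-216*w + 36*e^(6*w - 18) + 612)/(12*(w - 3)^2), still 0/0.
Apply L'Hôpital: lim (216*e^(6*w - 18) - 216)/(24*w - 72), still 0/0.
After 4 applications of L'Hôpital's rule the quotient is (1296*e^(6*w - 18))/(24); substituting w = 3 gives 54.

54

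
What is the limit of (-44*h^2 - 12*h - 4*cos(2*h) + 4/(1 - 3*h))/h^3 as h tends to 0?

Substitution gives 0/0; apply L'Hôpital's rule 3 times.
After differentiating numerator and denominator 3 times the quotient is (-32*sin(2*h) + 648/(3*h - 1)^4)/(6); at h = 0 this is 108.

108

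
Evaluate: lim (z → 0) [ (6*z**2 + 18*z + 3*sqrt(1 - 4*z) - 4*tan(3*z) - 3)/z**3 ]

Substitution gives 0/0; apply L'Hôpital's rule 3 times.
After differentiating numerator and denominator 3 times the quotient is (72*(12*(1 - 4*z)^(5/2)*(cos(6*z) - 2)/(cos(6*z) + 1)^2 - 1)/(1 - 4*z)^(5/2))/(6); at z = 0 this is -48.

-48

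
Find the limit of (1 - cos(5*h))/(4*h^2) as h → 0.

25/8

Substitution gives 0/0.
Use (1 − cos u)/u² → 1/2 with u = 5h: the limit is 5²/(2·4) = 25/8.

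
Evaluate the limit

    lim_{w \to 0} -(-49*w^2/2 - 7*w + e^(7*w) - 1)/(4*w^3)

-343/24

Direct substitution gives 0/0.
Apply L'Hôpital: lim (-49*w + 7*e^(7*w) - 7)/(-12*w^2), still 0/0.
Apply L'Hôpital: lim (49*e^(7*w) - 49)/(-24*w), still 0/0.
After 3 applications of L'Hôpital's rule the quotient is (343*e^(7*w))/(-24); substituting w = 0 gives -343/24.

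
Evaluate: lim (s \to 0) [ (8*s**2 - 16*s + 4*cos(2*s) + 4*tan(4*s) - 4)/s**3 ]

Substitution gives 0/0 (the numerator vanishes to order 3).
Expand each term to order s^3: the coefficient of s^3 in 4·cos(2s) is 0 and in 4·tan(4s) is 256/3.
Lower-order terms cancel with the polynomial part, so the numerator is (256/3)·s^3 + o(s^3), and the limit is (256/3)/(1) = 256/3.

256/3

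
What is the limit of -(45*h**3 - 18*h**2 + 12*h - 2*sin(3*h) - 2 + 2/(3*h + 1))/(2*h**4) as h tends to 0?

-81

Substitution gives 0/0; apply L'Hôpital's rule 4 times.
After differentiating numerator and denominator 4 times the quotient is (-162*sin(3*h) + 3888/(3*h + 1)^5)/(-48); at h = 0 this is -81.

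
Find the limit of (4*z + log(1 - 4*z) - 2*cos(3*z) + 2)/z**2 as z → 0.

Substitution gives 0/0; apply L'Hôpital's rule 2 times.
After differentiating numerator and denominator 2 times the quotient is (18*cos(3*z) - 16/(4*z - 1)^2)/(2); at z = 0 this is 1.

1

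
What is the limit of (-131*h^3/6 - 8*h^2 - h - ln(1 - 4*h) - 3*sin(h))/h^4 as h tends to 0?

Substitution gives 0/0 (the numerator vanishes to order 4).
Expand each term to order h^4: the coefficient of h^4 in -3·sin(h) is 0 and in −ln(1 - 4h) is 64.
Lower-order terms cancel with the polynomial part, so the numerator is (64)·h^4 + o(h^4), and the limit is (64)/(1) = 64.

64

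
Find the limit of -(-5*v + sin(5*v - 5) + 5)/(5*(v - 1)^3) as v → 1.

25/6

Direct substitution gives 0/0.
Apply L'Hôpital: lim (5*cos(5*v - 5) - 5)/(-15*(v - 1)^2), still 0/0.
Apply L'Hôpital: lim (-25*sin(5*v - 5))/(30 - 30*v), still 0/0.
After 3 applications of L'Hôpital's rule the quotient is (-125*cos(5*v - 5))/(-30); substituting v = 1 gives 25/6.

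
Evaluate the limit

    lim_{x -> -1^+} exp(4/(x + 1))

∞

As x → -1⁺, 4/(x + 1) → +∞, so e^(4/(x + 1)) → ∞.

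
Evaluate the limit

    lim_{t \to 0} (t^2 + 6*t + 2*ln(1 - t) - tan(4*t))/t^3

-22

Substitution gives 0/0 (the numerator vanishes to order 3).
Expand each term to order t^3: the coefficient of t^3 in 2·ln(1 - t) is -2/3 and in −tan(4t) is -64/3.
Lower-order terms cancel with the polynomial part, so the numerator is (-22)·t^3 + o(t^3), and the limit is (-22)/(1) = -22.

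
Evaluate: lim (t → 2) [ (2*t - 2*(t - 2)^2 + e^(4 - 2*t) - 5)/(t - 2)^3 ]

Direct substitution gives 0/0.
Apply L'Hôpital: lim (-4*t - 2*e^(4 - 2*t) + 10)/(3*(t - 2)^2), still 0/0.
Apply L'Hôpital: lim (4*e^(4 - 2*t) - 4)/(6*t - 12), still 0/0.
After 3 applications of L'Hôpital's rule the quotient is (-8*e^(4 - 2*t))/(6); substituting t = 2 gives -4/3.

-4/3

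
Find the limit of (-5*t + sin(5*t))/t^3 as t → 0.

Direct substitution gives 0/0.
Apply L'Hôpital: lim (5*cos(5*t) - 5)/(3*t^2), still 0/0.
Apply L'Hôpital: lim (-25*sin(5*t))/(6*t), still 0/0.
After 3 applications of L'Hôpital's rule the quotient is (-125*cos(5*t))/(6); substituting t = 0 gives -125/6.

-125/6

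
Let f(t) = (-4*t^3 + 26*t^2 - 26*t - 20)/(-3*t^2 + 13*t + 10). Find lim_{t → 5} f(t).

66/17

Direct substitution gives 0/0, so factor. Both numerator and denominator have (t - 5) as a factor.
After cancelling, the expression reduces to (-4*t^2 + 6*t + 4)/(-3*t - 2).
Substituting t = 5 gives 66/17.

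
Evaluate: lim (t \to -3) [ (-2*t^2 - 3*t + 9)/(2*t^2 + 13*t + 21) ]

9

Since t = -3 makes numerator and denominator zero, (t + 3) divides both.
Cancelling it gives (3 - 2*t)/(2*t + 7); now plug in t = -3 to get 9.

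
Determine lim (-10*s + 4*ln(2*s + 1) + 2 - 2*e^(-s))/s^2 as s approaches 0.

-9

Substitution gives 0/0 (the numerator vanishes to order 2).
Expand each term to order s^2: the coefficient of s^2 in -2·e^(-s) is -1 and in 4·ln(1 + 2s) is -8.
Lower-order terms cancel with the polynomial part, so the numerator is (-9)·s^2 + o(s^2), and the limit is (-9)/(1) = -9.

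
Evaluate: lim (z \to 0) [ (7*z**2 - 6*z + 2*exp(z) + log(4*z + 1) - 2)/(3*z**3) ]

Substitution gives 0/0 (the numerator vanishes to order 3).
Expand each term to order z^3: the coefficient of z^3 in ln(1 + 4z) is 64/3 and in 2·e^(z) is 1/3.
Lower-order terms cancel with the polynomial part, so the numerator is (65/3)·z^3 + o(z^3), and the limit is (65/3)/(3) = 65/9.

65/9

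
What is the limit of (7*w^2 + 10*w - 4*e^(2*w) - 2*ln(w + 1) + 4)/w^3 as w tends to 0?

Substitution gives 0/0; apply L'Hôpital's rule 3 times.
After differentiating numerator and denominator 3 times the quotient is (-32*e^(2*w) - 4/(w + 1)^3)/(6); at w = 0 this is -6.

-6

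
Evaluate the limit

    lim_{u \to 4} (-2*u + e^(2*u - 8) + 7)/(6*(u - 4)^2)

Direct substitution gives 0/0.
Apply L'Hôpital: lim (2*e^(2*u - 8) - 2)/(12*u - 48), still 0/0.
After 2 applications of L'Hôpital's rule the quotient is (4*e^(2*u - 8))/(12); substituting u = 4 gives 1/3.

1/3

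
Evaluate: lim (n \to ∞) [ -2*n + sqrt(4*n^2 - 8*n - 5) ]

This has the form ∞ − ∞. Multiply and divide by the conjugate √(4*n^2 - 8*n - 5) + 2n.
That gives (-8n - 5) / (√(4*n^2 - 8*n - 5) + 2n).
Divide numerator and denominator by n: the limit is -8/(2·2) = -2.

-2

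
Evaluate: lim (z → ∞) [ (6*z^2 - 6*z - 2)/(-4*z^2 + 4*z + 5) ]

Numerator and denominator both have degree 2.
Dividing every term by z^2, all lower-order terms vanish and the limit is the ratio of leading coefficients, 6/(-4) = -3/2.

-3/2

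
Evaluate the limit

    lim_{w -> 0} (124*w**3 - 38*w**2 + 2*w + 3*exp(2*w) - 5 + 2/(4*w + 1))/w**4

Substitution gives 0/0; apply L'Hôpital's rule 4 times.
After differentiating numerator and denominator 4 times the quotient is (48*e^(2*w) + 12288/(4*w + 1)^5)/(24); at w = 0 this is 514.

514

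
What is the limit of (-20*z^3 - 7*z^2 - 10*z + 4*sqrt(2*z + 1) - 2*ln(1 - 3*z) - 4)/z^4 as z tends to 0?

38

Substitution gives 0/0; apply L'Hôpital's rule 4 times.
After differentiating numerator and denominator 4 times the quotient is (972/(3*z - 1)^4 - 60/(2*z + 1)^(7/2))/(24); at z = 0 this is 38.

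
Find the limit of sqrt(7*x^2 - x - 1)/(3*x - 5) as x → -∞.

For large |x|, √(7*x^2 - x - 1) ≈ √7·|x| and the denominator ≈ 3x.
Since x → −∞, |x| = −x, giving −√7/(3) = -√(7)/3.

-√(7)/3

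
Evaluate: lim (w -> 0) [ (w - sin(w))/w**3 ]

1/6

Direct substitution gives 0/0.
Apply L'Hôpital: lim (1 - cos(w))/(3*w^2), still 0/0.
Apply L'Hôpital: lim (sin(w))/(6*w), still 0/0.
After 3 applications of L'Hôpital's rule the quotient is (cos(w))/(6); substituting w = 0 gives 1/6.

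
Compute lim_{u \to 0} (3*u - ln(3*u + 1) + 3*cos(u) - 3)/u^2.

Substitution gives 0/0; apply L'Hôpital's rule 2 times.
After differentiating numerator and denominator 2 times the quotient is (-3*cos(u) + 9/(3*u + 1)^2)/(2); at u = 0 this is 3.

3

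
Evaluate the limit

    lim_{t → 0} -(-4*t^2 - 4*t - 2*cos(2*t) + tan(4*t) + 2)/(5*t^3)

-64/15

Substitution gives 0/0; apply L'Hôpital's rule 3 times.
After differentiating numerator and denominator 3 times the quotient is (-16*sin(2*t) + 384*tan(4*t)^4 + 512*tan(4*t)^2 + 128)/(-30); at t = 0 this is -64/15.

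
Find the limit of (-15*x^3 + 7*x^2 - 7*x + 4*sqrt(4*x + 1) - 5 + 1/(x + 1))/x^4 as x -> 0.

Substitution gives 0/0 (the numerator vanishes to order 4).
Expand each term to order x^4: the coefficient of x^4 in 4·√(1 + 4x) is -40 and in 1/(1 + x) is 1.
Lower-order terms cancel with the polynomial part, so the numerator is (-39)·x^4 + o(x^4), and the limit is (-39)/(1) = -39.

-39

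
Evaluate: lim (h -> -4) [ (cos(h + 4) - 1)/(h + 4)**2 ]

Direct substitution gives 0/0.
Apply L'Hôpital: lim (-sin(h + 4))/(2*h + 8), still 0/0.
After 2 applications of L'Hôpital's rule the quotient is (-cos(h + 4))/(2); substituting h = -4 gives -1/2.

-1/2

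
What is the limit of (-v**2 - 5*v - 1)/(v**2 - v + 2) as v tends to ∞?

Numerator and denominator both have degree 2.
Dividing every term by v^2, all lower-order terms vanish and the limit is the ratio of leading coefficients, -1/(1) = -1.

-1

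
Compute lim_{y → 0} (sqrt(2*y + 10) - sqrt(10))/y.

Substitution gives 0/0. Multiply numerator and denominator by the conjugate √(10 + 2y) + √10.
The numerator becomes (10 + 2y) − 10 = 2y, so the expression simplifies to 2/(√(10 + 2y) + √10).
Letting y → 0 gives 2/(2√10) = √(10)/10.

√(10)/10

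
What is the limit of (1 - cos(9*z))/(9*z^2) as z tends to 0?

Substitution gives 0/0.
Use (1 − cos u)/u² → 1/2 with u = 9z: the limit is 9²/(2·9) = 9/2.

9/2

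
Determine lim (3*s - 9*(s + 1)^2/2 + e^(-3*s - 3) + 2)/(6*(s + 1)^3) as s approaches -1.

-3/4

Direct substitution gives 0/0.
Apply L'Hôpital: lim (-9*s - 3*e^(-3*s - 3) - 6)/(18*(s + 1)^2), still 0/0.
Apply L'Hôpital: lim (9*e^(-3*s - 3) - 9)/(36*s + 36), still 0/0.
After 3 applications of L'Hôpital's rule the quotient is (-27*e^(-3*s - 3))/(36); substituting s = -1 gives -3/4.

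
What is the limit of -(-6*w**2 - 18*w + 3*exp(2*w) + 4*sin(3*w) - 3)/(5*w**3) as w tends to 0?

Substitution gives 0/0; apply L'Hôpital's rule 3 times.
After differentiating numerator and denominator 3 times the quotient is (24*e^(2*w) - 108*cos(3*w))/(-30); at w = 0 this is 14/5.

14/5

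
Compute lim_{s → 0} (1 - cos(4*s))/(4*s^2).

Substitution gives 0/0.
Use (1 − cos u)/u² → 1/2 with u = 4s: the limit is 4²/(2·4) = 2.

2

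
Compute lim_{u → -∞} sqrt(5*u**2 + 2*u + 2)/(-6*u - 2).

For large |u|, √(5*u^2 + 2*u + 2) ≈ √5·|u| and the denominator ≈ -6u.
Since u → −∞, |u| = −u, giving −√5/(-6) = √(5)/6.

√(5)/6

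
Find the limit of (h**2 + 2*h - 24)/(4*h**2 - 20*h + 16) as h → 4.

Since h = 4 makes numerator and denominator zero, (h - 4) divides both.
Cancelling it gives (h + 6)/(4*h - 4); now plug in h = 4 to get 5/6.

5/6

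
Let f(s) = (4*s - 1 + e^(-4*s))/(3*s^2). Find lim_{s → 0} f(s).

Direct substitution gives 0/0.
Apply L'Hôpital: lim (4 - 4*e^(-4*s))/(6*s), still 0/0.
After 2 applications of L'Hôpital's rule the quotient is (16*e^(-4*s))/(6); substituting s = 0 gives 8/3.

8/3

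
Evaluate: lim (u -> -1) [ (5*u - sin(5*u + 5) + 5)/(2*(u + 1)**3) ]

125/12

Direct substitution gives 0/0.
Apply L'Hôpital: lim (5 - 5*cos(5*u + 5))/(6*(u + 1)^2), still 0/0.
Apply L'Hôpital: lim (25*sin(5*u + 5))/(12*u + 12), still 0/0.
After 3 applications of L'Hôpital's rule the quotient is (125*cos(5*u + 5))/(12); substituting u = -1 gives 125/12.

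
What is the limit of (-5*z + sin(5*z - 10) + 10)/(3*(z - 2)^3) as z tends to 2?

Direct substitution gives 0/0.
Apply L'Hôpital: lim (5*cos(5*z - 10) - 5)/(9*(z - 2)^2), still 0/0.
Apply L'Hôpital: lim (-25*sin(5*z - 10))/(18*z - 36), still 0/0.
After 3 applications of L'Hôpital's rule the quotient is (-125*cos(5*z - 10))/(18); substituting z = 2 gives -125/18.

-125/18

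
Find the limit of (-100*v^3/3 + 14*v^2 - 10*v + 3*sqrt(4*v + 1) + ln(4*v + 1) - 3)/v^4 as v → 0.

Substitution gives 0/0 (the numerator vanishes to order 4).
Expand each term to order v^4: the coefficient of v^4 in 3·√(1 + 4v) is -30 and in ln(1 + 4v) is -64.
Lower-order terms cancel with the polynomial part, so the numerator is (-94)·v^4 + o(v^4), and the limit is (-94)/(1) = -94.

-94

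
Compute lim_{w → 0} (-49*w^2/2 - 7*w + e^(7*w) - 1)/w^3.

Direct substitution gives 0/0.
Apply L'Hôpital: lim (-49*w + 7*e^(7*w) - 7)/(3*w^2), still 0/0.
Apply L'Hôpital: lim (49*e^(7*w) - 49)/(6*w), still 0/0.
After 3 applications of L'Hôpital's rule the quotient is (343*e^(7*w))/(6); substituting w = 0 gives 343/6.

343/6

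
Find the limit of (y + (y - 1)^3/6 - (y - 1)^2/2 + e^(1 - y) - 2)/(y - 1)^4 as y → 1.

1/24

Direct substitution gives 0/0.
Apply L'Hôpital: lim (-y + (y - 1)^2/2 - e^(1 - y) + 2)/(4*(y - 1)^3), still 0/0.
Apply L'Hôpital: lim (y + e^(1 - y) - 2)/(12*(y - 1)^2), still 0/0.
Apply L'Hôpital: lim (1 - e^(1 - y))/(24*y - 24), still 0/0.
After 4 applications of L'Hôpital's rule the quotient is (e^(1 - y))/(24); substituting y = 1 gives 1/24.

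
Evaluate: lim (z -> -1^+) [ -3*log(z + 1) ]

As z → -1⁺, z + 1 → 0⁺ and ln(z + 1) → −∞.
Multiplying by -3 gives ∞.

∞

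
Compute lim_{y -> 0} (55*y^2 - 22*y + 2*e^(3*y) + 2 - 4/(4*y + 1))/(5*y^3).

53

Substitution gives 0/0 (the numerator vanishes to order 3).
Expand each term to order y^3: the coefficient of y^3 in -4·1/(1 + 4y) is 256 and in 2·e^(3y) is 9.
Lower-order terms cancel with the polynomial part, so the numerator is (265)·y^3 + o(y^3), and the limit is (265)/(5) = 53.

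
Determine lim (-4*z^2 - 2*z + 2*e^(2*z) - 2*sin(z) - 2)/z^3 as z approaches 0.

3

Substitution gives 0/0 (the numerator vanishes to order 3).
Expand each term to order z^3: the coefficient of z^3 in 2·e^(2z) is 8/3 and in -2·sin(z) is 1/3.
Lower-order terms cancel with the polynomial part, so the numerator is (3)·z^3 + o(z^3), and the limit is (3)/(1) = 3.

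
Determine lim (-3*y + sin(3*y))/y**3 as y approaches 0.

Direct substitution gives 0/0.
Apply L'Hôpital: lim (3*cos(3*y) - 3)/(3*y^2), still 0/0.
Apply L'Hôpital: lim (-9*sin(3*y))/(6*y), still 0/0.
After 3 applications of L'Hôpital's rule the quotient is (-27*cos(3*y))/(6); substituting y = 0 gives -9/2.

-9/2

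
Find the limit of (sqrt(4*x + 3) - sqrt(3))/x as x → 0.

A 0/0 form; rationalise with √(3 + 4x) + √3. This collapses the numerator to 4x, leaving 4/(√(3 + 4x) + √3) → 4/(2√3) = 2*√(3)/3.

2*√(3)/3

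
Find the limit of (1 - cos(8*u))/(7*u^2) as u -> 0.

Substitution gives 0/0.
Use (1 − cos θ)/θ² → 1/2 with θ = 8u: the limit is 8²/(2·7) = 32/7.

32/7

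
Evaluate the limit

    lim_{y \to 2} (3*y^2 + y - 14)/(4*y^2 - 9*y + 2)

At y = 2 both the top and bottom vanish — a removable singularity. Factoring out (y - 2) from each leaves (3*y + 7)/(4*y - 1), which at y = 2 equals 13/7.

13/7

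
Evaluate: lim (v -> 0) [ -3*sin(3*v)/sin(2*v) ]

-9/2

Substitution gives 0/0.
Divide numerator and denominator by v: sin(3v)/v → 3 and sin(2v)/v → 2, so the limit is -3·3/2 = -9/2.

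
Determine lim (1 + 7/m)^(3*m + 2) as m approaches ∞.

e^(21)

Let L be the limit and take ln: ln L = lim (3m + 2)·ln(1 + 7/m) = lim (3m + 2)·(7/m + O(1/m²)) = 21.
Hence L = e^(21).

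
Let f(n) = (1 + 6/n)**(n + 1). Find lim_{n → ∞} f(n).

Write it as [(1 + 6/n)^n]^(1) · (1 + 6/n)^(1). The bracketed term tends to e^(6) and the second factor to 1, so the limit is e^(6).

e^(6)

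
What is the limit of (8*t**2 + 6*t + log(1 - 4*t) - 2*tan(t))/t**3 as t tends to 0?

Substitution gives 0/0 (the numerator vanishes to order 3).
Expand each term to order t^3: the coefficient of t^3 in ln(1 - 4t) is -64/3 and in -2·tan(t) is -2/3.
Lower-order terms cancel with the polynomial part, so the numerator is (-22)·t^3 + o(t^3), and the limit is (-22)/(1) = -22.

-22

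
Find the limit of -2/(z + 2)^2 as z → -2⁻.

-∞

As z → -2⁻, (z + 2) → 0⁻, so (z + 2)^2 → 0⁺ and -2/(z + 2)^2 → -∞.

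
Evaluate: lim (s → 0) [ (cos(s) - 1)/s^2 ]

Direct substitution gives 0/0.
Apply L'Hôpital: lim (-sin(s))/(2*s), still 0/0.
After 2 applications of L'Hôpital's rule the quotient is (-cos(s))/(2); substituting s = 0 gives -1/2.

-1/2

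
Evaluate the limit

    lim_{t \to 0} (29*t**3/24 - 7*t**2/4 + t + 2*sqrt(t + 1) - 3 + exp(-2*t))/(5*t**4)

113/960

Substitution gives 0/0 (the numerator vanishes to order 4).
Expand each term to order t^4: the coefficient of t^4 in 2·√(1 + t) is -5/64 and in e^(-2t) is 2/3.
Lower-order terms cancel with the polynomial part, so the numerator is (113/192)·t^4 + o(t^4), and the limit is (113/192)/(5) = 113/960.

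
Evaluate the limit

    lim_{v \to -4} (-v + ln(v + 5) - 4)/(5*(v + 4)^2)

-1/10

Direct substitution gives 0/0.
Apply L'Hôpital: lim (-1 + 1/(v + 5))/(10*v + 40), still 0/0.
After 2 applications of L'Hôpital's rule the quotient is (-1/(v + 5)^2)/(10); substituting v = -4 gives -1/10.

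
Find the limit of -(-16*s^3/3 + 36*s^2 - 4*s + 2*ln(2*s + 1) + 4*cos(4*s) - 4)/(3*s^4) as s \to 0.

Substitution gives 0/0 (the numerator vanishes to order 4).
Expand each term to order s^4: the coefficient of s^4 in 4·cos(4s) is 128/3 and in 2·ln(1 + 2s) is -8.
Lower-order terms cancel with the polynomial part, so the numerator is (104/3)·s^4 + o(s^4), and the limit is (104/3)/(-3) = -104/9.

-104/9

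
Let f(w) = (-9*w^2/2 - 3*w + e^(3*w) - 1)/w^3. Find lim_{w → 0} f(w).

Direct substitution gives 0/0.
Apply L'Hôpital: lim (-9*w + 3*e^(3*w) - 3)/(3*w^2), still 0/0.
Apply L'Hôpital: lim (9*e^(3*w) - 9)/(6*w), still 0/0.
After 3 applications of L'Hôpital's rule the quotient is (27*e^(3*w))/(6); substituting w = 0 gives 9/2.

9/2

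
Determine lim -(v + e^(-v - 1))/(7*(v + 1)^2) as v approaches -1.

-1/14

Direct substitution gives 0/0.
Apply L'Hôpital: lim (1 - e^(-v - 1))/(-14*v - 14), still 0/0.
After 2 applications of L'Hôpital's rule the quotient is (e^(-v - 1))/(-14); substituting v = -1 gives -1/14.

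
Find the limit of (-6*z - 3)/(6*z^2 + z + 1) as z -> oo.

0

The denominator has degree 2 and the numerator degree 1. Dividing numerator and denominator by z^2 sends every term to 0 except the leading denominator term, so the limit is 0.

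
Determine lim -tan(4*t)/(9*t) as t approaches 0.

-4/9

Substitution gives 0/0.
Since tan(u)/u → 1 as u → 0, tan(4t)/(4t) → 1 and the limit is 4/(-9) = -4/9.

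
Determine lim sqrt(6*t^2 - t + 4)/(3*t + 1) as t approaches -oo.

For large |t|, √(6*t^2 - t + 4) ≈ √6·|t| and the denominator ≈ 3t.
Since t → −∞, |t| = −t, giving −√6/(3) = -√(6)/3.

-√(6)/3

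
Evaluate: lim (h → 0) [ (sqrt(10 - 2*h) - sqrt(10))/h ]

-√(10)/10

A 0/0 form; rationalise with √(10 - 2h) + √10. This collapses the numerator to -2h, leaving -2/(√(10 - 2h) + √10) → -2/(2√10) = -√(10)/10.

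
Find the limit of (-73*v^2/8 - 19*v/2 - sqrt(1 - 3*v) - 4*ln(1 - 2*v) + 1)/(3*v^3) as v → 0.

Substitution gives 0/0 (the numerator vanishes to order 3).
Expand each term to order v^3: the coefficient of v^3 in −√(1 - 3v) is 27/16 and in -4·ln(1 - 2v) is 32/3.
Lower-order terms cancel with the polynomial part, so the numerator is (593/48)·v^3 + o(v^3), and the limit is (593/48)/(3) = 593/144.

593/144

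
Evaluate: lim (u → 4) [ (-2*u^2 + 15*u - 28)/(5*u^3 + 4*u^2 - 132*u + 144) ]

-1/140

Direct substitution gives 0/0, so factor. Both numerator and denominator have (u - 4) as a factor.
After cancelling, the expression reduces to (7 - 2*u)/(5*u^2 + 24*u - 36).
Substituting u = 4 gives -1/140.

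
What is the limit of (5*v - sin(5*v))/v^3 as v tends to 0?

125/6

Direct substitution gives 0/0.
Apply L'Hôpital: lim (5 - 5*cos(5*v))/(3*v^2), still 0/0.
Apply L'Hôpital: lim (25*sin(5*v))/(6*v), still 0/0.
After 3 applications of L'Hôpital's rule the quotient is (125*cos(5*v))/(6); substituting v = 0 gives 125/6.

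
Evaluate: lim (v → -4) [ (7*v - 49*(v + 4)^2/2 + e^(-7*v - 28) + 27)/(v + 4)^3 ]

-343/6

Direct substitution gives 0/0.
Apply L'Hôpital: lim (-49*v - 7*e^(-7*v - 28) - 189)/(3*(v + 4)^2), still 0/0.
Apply L'Hôpital: lim (49*e^(-7*v - 28) - 49)/(6*v + 24), still 0/0.
After 3 applications of L'Hôpital's rule the quotient is (-343*e^(-7*v - 28))/(6); substituting v = -4 gives -343/6.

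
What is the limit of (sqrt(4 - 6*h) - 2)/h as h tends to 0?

Substitution gives 0/0. Multiply numerator and denominator by the conjugate √(4 - 6h) + √4.
The numerator becomes (4 - 6h) − 4 = -6h, so the expression simplifies to -6/(√(4 - 6h) + √4).
Letting h → 0 gives -6/(2√4) = -3/2.

-3/2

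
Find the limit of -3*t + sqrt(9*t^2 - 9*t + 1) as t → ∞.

-3/2

An ∞ − ∞ form. Rationalising with the conjugate, the difference becomes (-9t + 1) / (√(9*t^2 - 9*t + 1) + 3t).
For large t the denominator behaves like 2·3t, so the quotient tends to -9/6 = -3/2.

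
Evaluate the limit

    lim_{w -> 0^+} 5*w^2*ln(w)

This is a 0·(−∞) form. Rewrite as 5·ln(w) / w^(−2) and apply L'Hôpital:
the derivative quotient is 5·(1/w) / (−2·w^(−3)) = (-5/2)·w^2 → 0.

0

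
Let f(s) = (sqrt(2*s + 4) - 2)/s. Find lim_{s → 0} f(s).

1/2

A 0/0 form; rationalise with √(4 + 2s) + √4. This collapses the numerator to 2s, leaving 2/(√(4 + 2s) + √4) → 2/(2√4) = 1/2.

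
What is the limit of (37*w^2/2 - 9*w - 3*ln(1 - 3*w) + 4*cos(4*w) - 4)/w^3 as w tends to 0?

27

Substitution gives 0/0; apply L'Hôpital's rule 3 times.
After differentiating numerator and denominator 3 times the quotient is (256*sin(4*w) - 162/(3*w - 1)^3)/(6); at w = 0 this is 27.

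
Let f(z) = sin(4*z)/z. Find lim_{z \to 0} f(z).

Substitution gives 0/0.
Write it as (4)·sin(4z)/(4z); since sin(u)/u → 1, the limit is 4.

4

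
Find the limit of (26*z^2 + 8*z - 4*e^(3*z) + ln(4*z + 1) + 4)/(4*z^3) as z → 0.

5/6

Substitution gives 0/0; apply L'Hôpital's rule 3 times.
After differentiating numerator and denominator 3 times the quotient is (-108*e^(3*z) + 128/(4*z + 1)^3)/(24); at z = 0 this is 5/6.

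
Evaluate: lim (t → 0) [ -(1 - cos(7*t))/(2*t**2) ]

-49/4

Substitution gives 0/0.
Use (1 − cos u)/u² → 1/2 with u = 7t: the limit is 7²/(2·(-2)) = -49/4.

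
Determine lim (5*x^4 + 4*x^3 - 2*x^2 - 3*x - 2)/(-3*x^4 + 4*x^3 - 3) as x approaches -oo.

-5/3

Numerator and denominator both have degree 4.
Dividing every term by x^4, all lower-order terms vanish and the limit is the ratio of leading coefficients, 5/(-3) = -5/3.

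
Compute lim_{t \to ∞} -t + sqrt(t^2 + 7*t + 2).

7/2

An ∞ − ∞ form. Rationalising with the conjugate, the difference becomes (7t + 2) / (√(t^2 + 7*t + 2) + t).
For large t the denominator behaves like 2·t, so the quotient tends to 7/2 = 7/2.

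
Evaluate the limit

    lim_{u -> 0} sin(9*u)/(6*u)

Substitution gives 0/0.
Write it as (9/6)·sin(9u)/(9u); since sin(θ)/θ → 1, the limit is 3/2.

3/2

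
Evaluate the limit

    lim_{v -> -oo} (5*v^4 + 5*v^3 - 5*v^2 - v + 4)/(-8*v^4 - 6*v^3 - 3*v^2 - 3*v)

Numerator and denominator both have degree 4.
Dividing every term by v^4, all lower-order terms vanish and the limit is the ratio of leading coefficients, 5/(-8) = -5/8.

-5/8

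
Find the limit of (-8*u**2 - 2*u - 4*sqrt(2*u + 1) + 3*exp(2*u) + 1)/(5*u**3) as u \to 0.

Substitution gives 0/0 (the numerator vanishes to order 3).
Expand each term to order u^3: the coefficient of u^3 in 3·e^(2u) is 4 and in -4·√(1 + 2u) is -2.
Lower-order terms cancel with the polynomial part, so the numerator is (2)·u^3 + o(u^3), and the limit is (2)/(5) = 2/5.

2/5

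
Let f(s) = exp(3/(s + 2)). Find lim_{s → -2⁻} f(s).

0

As s → -2⁻, 3/(s + 2) → −∞, so e^(3/(s + 2)) → 0.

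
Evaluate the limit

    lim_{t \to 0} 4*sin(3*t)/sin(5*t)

Substitution gives 0/0.
Divide numerator and denominator by t: sin(3t)/t → 3 and sin(5t)/t → 5, so the limit is 4·3/5 = 12/5.

12/5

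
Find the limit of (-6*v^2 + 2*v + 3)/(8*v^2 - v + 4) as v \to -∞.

-3/4

Numerator and denominator both have degree 2.
Dividing every term by v^2, all lower-order terms vanish and the limit is the ratio of leading coefficients, -6/(8) = -3/4.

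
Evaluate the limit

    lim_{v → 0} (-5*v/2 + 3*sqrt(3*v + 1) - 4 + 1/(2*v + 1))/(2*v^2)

5/16

Substitution gives 0/0 (the numerator vanishes to order 2).
Expand each term to order v^2: the coefficient of v^2 in 3·√(1 + 3v) is -27/8 and in 1/(1 + 2v) is 4.
Lower-order terms cancel with the polynomial part, so the numerator is (5/8)·v^2 + o(v^2), and the limit is (5/8)/(2) = 5/16.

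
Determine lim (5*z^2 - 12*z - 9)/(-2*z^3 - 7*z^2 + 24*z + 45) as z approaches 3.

-1/4

At z = 3 both the top and bottom vanish — a removable singularity. Factoring out (z - 3) from each leaves (5*z + 3)/(-2*z^2 - 13*z - 15), which at z = 3 equals -1/4.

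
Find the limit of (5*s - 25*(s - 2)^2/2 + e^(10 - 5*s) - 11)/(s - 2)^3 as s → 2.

Direct substitution gives 0/0.
Apply L'Hôpital: lim (-25*s - 5*e^(10 - 5*s) + 55)/(3*(s - 2)^2), still 0/0.
Apply L'Hôpital: lim (25*e^(10 - 5*s) - 25)/(6*s - 12), still 0/0.
After 3 applications of L'Hôpital's rule the quotient is (-125*e^(10 - 5*s))/(6); substituting s = 2 gives -125/6.

-125/6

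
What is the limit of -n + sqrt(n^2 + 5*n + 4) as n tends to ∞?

An ∞ − ∞ form. Rationalising with the conjugate, the difference becomes (5n + 4) / (√(n^2 + 5*n + 4) + n).
For large n the denominator behaves like 2·n, so the quotient tends to 5/2 = 5/2.

5/2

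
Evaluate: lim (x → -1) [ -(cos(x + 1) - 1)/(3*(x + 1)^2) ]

1/6

Direct substitution gives 0/0.
Apply L'Hôpital: lim (-sin(x + 1))/(-6*x - 6), still 0/0.
After 2 applications of L'Hôpital's rule the quotient is (-cos(x + 1))/(-6); substituting x = -1 gives 1/6.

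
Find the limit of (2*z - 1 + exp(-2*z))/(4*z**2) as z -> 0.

Direct substitution gives 0/0.
Apply L'Hôpital: lim (2 - 2*e^(-2*z))/(8*z), still 0/0.
After 2 applications of L'Hôpital's rule the quotient is (4*e^(-2*z))/(8); substituting z = 0 gives 1/2.

1/2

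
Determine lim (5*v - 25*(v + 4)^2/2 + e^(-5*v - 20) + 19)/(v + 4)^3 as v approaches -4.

-125/6

Direct substitution gives 0/0.
Apply L'Hôpital: lim (-25*v - 5*e^(-5*v - 20) - 95)/(3*(v + 4)^2), still 0/0.
Apply L'Hôpital: lim (25*e^(-5*v - 20) - 25)/(6*v + 24), still 0/0.
After 3 applications of L'Hôpital's rule the quotient is (-125*e^(-5*v - 20))/(6); substituting v = -4 gives -125/6.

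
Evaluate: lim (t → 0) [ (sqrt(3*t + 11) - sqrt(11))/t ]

3*√(11)/22

A 0/0 form; rationalise with √(11 + 3t) + √11. This collapses the numerator to 3t, leaving 3/(√(11 + 3t) + √11) → 3/(2√11) = 3*√(11)/22.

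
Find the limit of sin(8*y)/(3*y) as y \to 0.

Substitution gives 0/0.
Write it as (8/3)·sin(8y)/(8y); since sin(u)/u → 1, the limit is 8/3.

8/3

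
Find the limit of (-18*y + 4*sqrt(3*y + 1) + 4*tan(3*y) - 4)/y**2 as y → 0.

-9/2

Substitution gives 0/0; apply L'Hôpital's rule 2 times.
After differentiating numerator and denominator 2 times the quotient is (72*tan(3*y)/cos(3*y)^2 - 9/(3*y + 1)^(3/2))/(2); at y = 0 this is -9/2.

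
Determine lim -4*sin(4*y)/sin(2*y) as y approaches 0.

-8

Substitution gives 0/0.
Divide numerator and denominator by y: sin(4y)/y → 4 and sin(2y)/y → 2, so the limit is -4·4/2 = -8.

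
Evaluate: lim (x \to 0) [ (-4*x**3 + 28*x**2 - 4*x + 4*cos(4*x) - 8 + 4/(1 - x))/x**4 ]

140/3

Substitution gives 0/0; apply L'Hôpital's rule 4 times.
After differentiating numerator and denominator 4 times the quotient is (1024*cos(4*x) - 96/(x - 1)^5)/(24); at x = 0 this is 140/3.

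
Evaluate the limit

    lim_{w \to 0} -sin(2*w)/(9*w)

Substitution gives 0/0.
Write it as (2/(-9))·sin(2w)/(2w); since sin(u)/u → 1, the limit is -2/9.

-2/9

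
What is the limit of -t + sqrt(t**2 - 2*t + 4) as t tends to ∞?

An ∞ − ∞ form. Rationalising with the conjugate, the difference becomes (-2t + 4) / (√(t^2 - 2*t + 4) + t).
For large t the denominator behaves like 2·t, so the quotient tends to -2/2 = -1.

-1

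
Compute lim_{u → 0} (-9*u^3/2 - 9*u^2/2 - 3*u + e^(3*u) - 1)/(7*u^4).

27/56

Direct substitution gives 0/0.
Apply L'Hôpital: lim (-27*u^2/2 - 9*u + 3*e^(3*u) - 3)/(28*u^3), still 0/0.
Apply L'Hôpital: lim (-27*u + 9*e^(3*u) - 9)/(84*u^2), still 0/0.
Apply L'Hôpital: lim (27*e^(3*u) - 27)/(168*u), still 0/0.
After 4 applications of L'Hôpital's rule the quotient is (81*e^(3*u))/(168); substituting u = 0 gives 27/56.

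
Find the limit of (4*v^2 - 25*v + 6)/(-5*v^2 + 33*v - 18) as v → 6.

Direct substitution gives 0/0, so factor. Both numerator and denominator have (v - 6) as a factor.
After cancelling, the expression reduces to (4*v - 1)/(3 - 5*v).
Substituting v = 6 gives -23/27.

-23/27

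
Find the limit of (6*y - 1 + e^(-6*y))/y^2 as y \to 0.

18

Direct substitution gives 0/0.
Apply L'Hôpital: lim (6 - 6*e^(-6*y))/(2*y), still 0/0.
After 2 applications of L'Hôpital's rule the quotient is (36*e^(-6*y))/(2); substituting y = 0 gives 18.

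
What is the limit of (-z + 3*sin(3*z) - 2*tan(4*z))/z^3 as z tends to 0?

Substitution gives 0/0 (the numerator vanishes to order 3).
Expand each term to order z^3: the coefficient of z^3 in 3·sin(3z) is -27/2 and in -2·tan(4z) is -128/3.
Lower-order terms cancel with the polynomial part, so the numerator is (-337/6)·z^3 + o(z^3), and the limit is (-337/6)/(1) = -337/6.

-337/6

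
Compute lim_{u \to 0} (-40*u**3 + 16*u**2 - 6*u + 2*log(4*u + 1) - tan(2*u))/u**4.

-128

Substitution gives 0/0 (the numerator vanishes to order 4).
Expand each term to order u^4: the coefficient of u^4 in −tan(2u) is 0 and in 2·ln(1 + 4u) is -128.
Lower-order terms cancel with the polynomial part, so the numerator is (-128)·u^4 + o(u^4), and the limit is (-128)/(1) = -128.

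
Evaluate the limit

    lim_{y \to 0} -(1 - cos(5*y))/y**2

Substitution gives 0/0.
Use (1 − cos u)/u² → 1/2 with u = 5y: the limit is 5²/(2·(-1)) = -25/2.

-25/2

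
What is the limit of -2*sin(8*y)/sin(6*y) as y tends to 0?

Substitution gives 0/0.
Divide numerator and denominator by y: sin(8y)/y → 8 and sin(6y)/y → 6, so the limit is -2·8/6 = -8/3.

-8/3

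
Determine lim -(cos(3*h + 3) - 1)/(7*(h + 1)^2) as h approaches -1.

Direct substitution gives 0/0.
Apply L'Hôpital: lim (-3*sin(3*h + 3))/(-14*h - 14), still 0/0.
After 2 applications of L'Hôpital's rule the quotient is (-9*cos(3*h + 3))/(-14); substituting h = -1 gives 9/14.

9/14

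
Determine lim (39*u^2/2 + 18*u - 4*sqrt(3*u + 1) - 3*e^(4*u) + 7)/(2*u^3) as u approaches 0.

-155/8

Substitution gives 0/0; apply L'Hôpital's rule 3 times.
After differentiating numerator and denominator 3 times the quotient is (-192*e^(4*u) - 81/(2*(3*u + 1)^(5/2)))/(12); at u = 0 this is -155/8.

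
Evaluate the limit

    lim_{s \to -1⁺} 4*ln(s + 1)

-∞

As s → -1⁺, s + 1 → 0⁺ and ln(s + 1) → −∞.
Multiplying by 4 gives -∞.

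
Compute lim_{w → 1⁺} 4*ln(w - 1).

As w → 1⁺, w - 1 → 0⁺ and ln(w - 1) → −∞.
Multiplying by 4 gives -∞.

-∞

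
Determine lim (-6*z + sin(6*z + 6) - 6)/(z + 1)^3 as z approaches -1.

Direct substitution gives 0/0.
Apply L'Hôpital: lim (6*cos(6*z + 6) - 6)/(3*(z + 1)^2), still 0/0.
Apply L'Hôpital: lim (-36*sin(6*z + 6))/(6*z + 6), still 0/0.
After 3 applications of L'Hôpital's rule the quotient is (-216*cos(6*z + 6))/(6); substituting z = -1 gives -36.

-36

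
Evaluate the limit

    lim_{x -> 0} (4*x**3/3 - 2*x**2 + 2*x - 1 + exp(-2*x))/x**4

Direct substitution gives 0/0.
Apply L'Hôpital: lim (4*x^2 - 4*x + 2 - 2*e^(-2*x))/(4*x^3), still 0/0.
Apply L'Hôpital: lim (8*x - 4 + 4*e^(-2*x))/(12*x^2), still 0/0.
Apply L'Hôpital: lim (8 - 8*e^(-2*x))/(24*x), still 0/0.
After 4 applications of L'Hôpital's rule the quotient is (16*e^(-2*x))/(24); substituting x = 0 gives 2/3.

2/3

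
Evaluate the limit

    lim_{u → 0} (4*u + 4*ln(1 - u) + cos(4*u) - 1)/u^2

-10

Substitution gives 0/0 (the numerator vanishes to order 2).
Expand each term to order u^2: the coefficient of u^2 in cos(4u) is -8 and in 4·ln(1 - u) is -2.
Lower-order terms cancel with the polynomial part, so the numerator is (-10)·u^2 + o(u^2), and the limit is (-10)/(1) = -10.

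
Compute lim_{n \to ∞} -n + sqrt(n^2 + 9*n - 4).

9/2

This has the form ∞ − ∞. Multiply and divide by the conjugate √(n^2 + 9*n - 4) + n.
That gives (9n - 4) / (√(n^2 + 9*n - 4) + n).
Divide numerator and denominator by n: the limit is 9/(2·1) = 9/2.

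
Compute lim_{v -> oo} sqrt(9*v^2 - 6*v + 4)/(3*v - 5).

For large |v|, √(9*v^2 - 6*v + 4) ≈ √9·|v| and the denominator ≈ 3v.
Since v → +∞, |v| = v, giving √9/(3) = 1.

1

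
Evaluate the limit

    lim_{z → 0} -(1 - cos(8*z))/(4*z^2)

Substitution gives 0/0.
Use (1 − cos u)/u² → 1/2 with u = 8z: the limit is 8²/(2·(-4)) = -8.

-8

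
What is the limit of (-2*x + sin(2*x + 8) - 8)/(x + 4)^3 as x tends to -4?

Direct substitution gives 0/0.
Apply L'Hôpital: lim (2*cos(2*x + 8) - 2)/(3*(x + 4)^2), still 0/0.
Apply L'Hôpital: lim (-4*sin(2*x + 8))/(6*x + 24), still 0/0.
After 3 applications of L'Hôpital's rule the quotient is (-8*cos(2*x + 8))/(6); substituting x = -4 gives -4/3.

-4/3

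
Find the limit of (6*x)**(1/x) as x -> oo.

Base → ∞ and exponent → 0: an ∞^0 form.
Take logs: (1/x)·ln(6·x^1) = (ln 6 + 1·ln x)/x → 0.
So the limit is e^0 = 1.

1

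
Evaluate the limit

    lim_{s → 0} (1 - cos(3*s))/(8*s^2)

9/16

Substitution gives 0/0.
Use (1 − cos u)/u² → 1/2 with u = 3s: the limit is 3²/(2·8) = 9/16.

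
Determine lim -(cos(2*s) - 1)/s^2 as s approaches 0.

2

Direct substitution gives 0/0.
Apply L'Hôpital: lim (-2*sin(2*s))/(-2*s), still 0/0.
After 2 applications of L'Hôpital's rule the quotient is (-4*cos(2*s))/(-2); substituting s = 0 gives 2.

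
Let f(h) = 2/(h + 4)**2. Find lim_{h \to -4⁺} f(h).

As h → -4⁺, (h + 4) → 0⁺, so (h + 4)^2 → 0⁺ and 2/(h + 4)^2 → ∞.

∞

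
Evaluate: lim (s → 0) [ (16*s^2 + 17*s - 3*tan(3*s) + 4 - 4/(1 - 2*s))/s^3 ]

Substitution gives 0/0 (the numerator vanishes to order 3).
Expand each term to order s^3: the coefficient of s^3 in -3·tan(3s) is -27 and in -4·1/(1 - 2s) is -32.
Lower-order terms cancel with the polynomial part, so the numerator is (-59)·s^3 + o(s^3), and the limit is (-59)/(1) = -59.

-59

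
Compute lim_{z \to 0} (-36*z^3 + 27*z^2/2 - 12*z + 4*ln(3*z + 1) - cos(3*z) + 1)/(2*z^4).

-675/16

Substitution gives 0/0 (the numerator vanishes to order 4).
Expand each term to order z^4: the coefficient of z^4 in −cos(3z) is -27/8 and in 4·ln(1 + 3z) is -81.
Lower-order terms cancel with the polynomial part, so the numerator is (-675/8)·z^4 + o(z^4), and the limit is (-675/8)/(2) = -675/16.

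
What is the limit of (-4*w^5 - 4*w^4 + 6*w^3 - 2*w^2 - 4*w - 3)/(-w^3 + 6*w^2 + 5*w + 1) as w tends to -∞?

The numerator has higher degree (5 > 3); the quotient behaves like (-4/(-1))·w^2 for large |w|.
As w → −∞ this diverges to ∞.

∞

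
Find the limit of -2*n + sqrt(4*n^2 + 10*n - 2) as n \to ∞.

An ∞ − ∞ form. Rationalising with the conjugate, the difference becomes (10n - 2) / (√(4*n^2 + 10*n - 2) + 2n).
For large n the denominator behaves like 2·2n, so the quotient tends to 10/4 = 5/2.

5/2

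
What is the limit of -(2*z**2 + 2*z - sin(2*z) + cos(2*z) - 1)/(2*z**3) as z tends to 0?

-2/3

Substitution gives 0/0; apply L'Hôpital's rule 3 times.
After differentiating numerator and denominator 3 times the quotient is (8*sqrt(2)*sin(2*z + pi/4))/(-12); at z = 0 this is -2/3.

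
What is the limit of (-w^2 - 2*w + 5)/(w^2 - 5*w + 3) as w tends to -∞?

-1

Numerator and denominator both have degree 2.
Dividing every term by w^2, all lower-order terms vanish and the limit is the ratio of leading coefficients, -1/(1) = -1.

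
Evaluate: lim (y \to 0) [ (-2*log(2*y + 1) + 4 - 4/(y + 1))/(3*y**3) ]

Substitution gives 0/0; apply L'Hôpital's rule 3 times.
After differentiating numerator and denominator 3 times the quotient is (-32/(2*y + 1)^3 + 24/(y + 1)^4)/(18); at y = 0 this is -4/9.

-4/9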